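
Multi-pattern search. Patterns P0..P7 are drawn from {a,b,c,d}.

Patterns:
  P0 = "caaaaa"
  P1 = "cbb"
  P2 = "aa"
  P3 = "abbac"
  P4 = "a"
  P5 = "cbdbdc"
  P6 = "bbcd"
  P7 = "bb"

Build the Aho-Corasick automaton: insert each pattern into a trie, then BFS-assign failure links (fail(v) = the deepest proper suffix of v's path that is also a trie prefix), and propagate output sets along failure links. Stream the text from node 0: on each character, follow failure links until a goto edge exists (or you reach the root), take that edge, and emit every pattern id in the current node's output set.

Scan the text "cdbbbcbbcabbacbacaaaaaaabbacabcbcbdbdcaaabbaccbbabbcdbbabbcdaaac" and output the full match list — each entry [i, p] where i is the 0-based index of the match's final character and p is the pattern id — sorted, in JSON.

Build automaton:
Trie nodes:
  n0 'ε': a→9 b→19 c→1
  n1 'c': a→2 b→7
  n2 'ca': a→3
  n3 'caa': a→4
  n4 'caaa': a→5
  n5 'caaaa': a→6
  n6 'caaaaa': ·  [P0 ends]
  n7 'cb': b→8 d→15
  n8 'cbb': ·  [P1 ends]
  n9 'a': a→10 b→11  [P4 ends]
  n10 'aa': ·  [P2 ends]
  n11 'ab': b→12
  n12 'abb': a→13
  n13 'abba': c→14
  n14 'abbac': ·  [P3 ends]
  n15 'cbd': b→16
  n16 'cbdb': d→17
  n17 'cbdbd': c→18
  n18 'cbdbdc': ·  [P5 ends]
  n19 'b': b→20
  n20 'bb': c→21  [P7 ends]
  n21 'bbc': d→22
  n22 'bbcd': ·  [P6 ends]

BFS fail/out derivation:
  n1('c'): parent n0 fail=0; on 'c' 0 → fail=0;  out ∅∪∅=∅
  n9('a'): parent n0 fail=0; on 'a' 0 → fail=0;  out {4}∪∅={4}
  n19('b'): parent n0 fail=0; on 'b' 0 → fail=0;  out ∅∪∅=∅
  n2('ca'): parent n1 fail=0; on 'a' 0 → fail=9;  out ∅∪{4}={4}
  n7('cb'): parent n1 fail=0; on 'b' 0 → fail=19;  out ∅∪∅=∅
  n10('aa'): parent n9 fail=0; on 'a' 0 → fail=9;  out {2}∪{4}={2,4}
  n11('ab'): parent n9 fail=0; on 'b' 0 → fail=19;  out ∅∪∅=∅
  n20('bb'): parent n19 fail=0; on 'b' 0 → fail=19;  out {7}∪∅={7}
  n3('caa'): parent n2 fail=9; on 'a' 9 → fail=10;  out ∅∪{2,4}={2,4}
  n8('cbb'): parent n7 fail=19; on 'b' 19 → fail=20;  out {1}∪{7}={1,7}
  n12('abb'): parent n11 fail=19; on 'b' 19 → fail=20;  out ∅∪{7}={7}
  n15('cbd'): parent n7 fail=19; on 'd' 19→0 → fail=0;  out ∅∪∅=∅
  n21('bbc'): parent n20 fail=19; on 'c' 19→0 → fail=1;  out ∅∪∅=∅
  n4('caaa'): parent n3 fail=10; on 'a' 10→9 → fail=10;  out ∅∪{2,4}={2,4}
  n13('abba'): parent n12 fail=20; on 'a' 20→19→0 → fail=9;  out ∅∪{4}={4}
  n16('cbdb'): parent n15 fail=0; on 'b' 0 → fail=19;  out ∅∪∅=∅
  n22('bbcd'): parent n21 fail=1; on 'd' 1→0 → fail=0;  out {6}∪∅={6}
  n5('caaaa'): parent n4 fail=10; on 'a' 10→9 → fail=10;  out ∅∪{2,4}={2,4}
  n14('abbac'): parent n13 fail=9; on 'c' 9→0 → fail=1;  out {3}∪∅={3}
  n17('cbdbd'): parent n16 fail=19; on 'd' 19→0 → fail=0;  out ∅∪∅=∅
  n6('caaaaa'): parent n5 fail=10; on 'a' 10→9 → fail=10;  out {0}∪{2,4}={0,2,4}
  n18('cbdbdc'): parent n17 fail=0; on 'c' 0 → fail=1;  out {5}∪∅={5}

Scan:
[0] read 'c'  n0⇒n1
[1] read 'd'  n1⇒n0 (via fail)
[2] read 'b'  n0⇒n19
[3] read 'b'  n19⇒n20  → match P7@[2:3]
[4] read 'b'  n20⇒n20 (via fail)  → match P7@[3:4]
[5] read 'c'  n20⇒n21
[6] read 'b'  n21⇒n7 (via fail)
[7] read 'b'  n7⇒n8  → match P1@[5:7],P7@[6:7]
[8] read 'c'  n8⇒n21 (via fail)
[9] read 'a'  n21⇒n2 (via fail)  → match P4@[9:9]
[10] read 'b'  n2⇒n11 (via fail)
[11] read 'b'  n11⇒n12  → match P7@[10:11]
[12] read 'a'  n12⇒n13  → match P4@[12:12]
[13] read 'c'  n13⇒n14  → match P3@[9:13]
[14] read 'b'  n14⇒n7 (via fail)
[15] read 'a'  n7⇒n9 (via fail)  → match P4@[15:15]
[16] read 'c'  n9⇒n1 (via fail)
[17] read 'a'  n1⇒n2  → match P4@[17:17]
[18] read 'a'  n2⇒n3  → match P2@[17:18],P4@[18:18]
[19] read 'a'  n3⇒n4  → match P2@[18:19],P4@[19:19]
[20] read 'a'  n4⇒n5  → match P2@[19:20],P4@[20:20]
[21] read 'a'  n5⇒n6  → match P0@[16:21],P2@[20:21],P4@[21:21]
[22] read 'a'  n6⇒n10 (via fail)  → match P2@[21:22],P4@[22:22]
[23] read 'a'  n10⇒n10 (via fail)  → match P2@[22:23],P4@[23:23]
[24] read 'b'  n10⇒n11 (via fail)
[25] read 'b'  n11⇒n12  → match P7@[24:25]
[26] read 'a'  n12⇒n13  → match P4@[26:26]
[27] read 'c'  n13⇒n14  → match P3@[23:27]
[28] read 'a'  n14⇒n2 (via fail)  → match P4@[28:28]
[29] read 'b'  n2⇒n11 (via fail)
[30] read 'c'  n11⇒n1 (via fail)
[31] read 'b'  n1⇒n7
[32] read 'c'  n7⇒n1 (via fail)
[33] read 'b'  n1⇒n7
[34] read 'd'  n7⇒n15
[35] read 'b'  n15⇒n16
[36] read 'd'  n16⇒n17
[37] read 'c'  n17⇒n18  → match P5@[32:37]
[38] read 'a'  n18⇒n2 (via fail)  → match P4@[38:38]
[39] read 'a'  n2⇒n3  → match P2@[38:39],P4@[39:39]
[40] read 'a'  n3⇒n4  → match P2@[39:40],P4@[40:40]
[41] read 'b'  n4⇒n11 (via fail)
[42] read 'b'  n11⇒n12  → match P7@[41:42]
[43] read 'a'  n12⇒n13  → match P4@[43:43]
[44] read 'c'  n13⇒n14  → match P3@[40:44]
[45] read 'c'  n14⇒n1 (via fail)
[46] read 'b'  n1⇒n7
[47] read 'b'  n7⇒n8  → match P1@[45:47],P7@[46:47]
[48] read 'a'  n8⇒n9 (via fail)  → match P4@[48:48]
[49] read 'b'  n9⇒n11
[50] read 'b'  n11⇒n12  → match P7@[49:50]
[51] read 'c'  n12⇒n21 (via fail)
[52] read 'd'  n21⇒n22  → match P6@[49:52]
[53] read 'b'  n22⇒n19 (via fail)
[54] read 'b'  n19⇒n20  → match P7@[53:54]
[55] read 'a'  n20⇒n9 (via fail)  → match P4@[55:55]
[56] read 'b'  n9⇒n11
[57] read 'b'  n11⇒n12  → match P7@[56:57]
[58] read 'c'  n12⇒n21 (via fail)
[59] read 'd'  n21⇒n22  → match P6@[56:59]
[60] read 'a'  n22⇒n9 (via fail)  → match P4@[60:60]
[61] read 'a'  n9⇒n10  → match P2@[60:61],P4@[61:61]
[62] read 'a'  n10⇒n10 (via fail)  → match P2@[61:62],P4@[62:62]
[63] read 'c'  n10⇒n1 (via fail)

All matches (sorted): [[3,7],[4,7],[7,1],[7,7],[9,4],[11,7],[12,4],[13,3],[15,4],[17,4],[18,2],[18,4],[19,2],[19,4],[20,2],[20,4],[21,0],[21,2],[21,4],[22,2],[22,4],[23,2],[23,4],[25,7],[26,4],[27,3],[28,4],[37,5],[38,4],[39,2],[39,4],[40,2],[40,4],[42,7],[43,4],[44,3],[47,1],[47,7],[48,4],[50,7],[52,6],[54,7],[55,4],[57,7],[59,6],[60,4],[61,2],[61,4],[62,2],[62,4]]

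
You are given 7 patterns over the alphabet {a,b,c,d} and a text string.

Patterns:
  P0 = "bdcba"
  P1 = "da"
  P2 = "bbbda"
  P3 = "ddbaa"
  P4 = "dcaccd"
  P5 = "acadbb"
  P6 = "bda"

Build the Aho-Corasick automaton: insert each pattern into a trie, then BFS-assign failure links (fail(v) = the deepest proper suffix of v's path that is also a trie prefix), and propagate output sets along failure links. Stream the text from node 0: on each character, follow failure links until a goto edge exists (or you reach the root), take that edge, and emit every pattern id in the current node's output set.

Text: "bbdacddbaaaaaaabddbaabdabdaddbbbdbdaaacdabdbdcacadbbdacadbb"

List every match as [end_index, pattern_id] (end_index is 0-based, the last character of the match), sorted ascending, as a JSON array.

Construct AC machine:
Trie nodes:
  0='ε' goto a→21 b→1 d→6
  1='b' goto b→8 d→2
  2='bd' goto a→27 c→3
  3='bdc' goto b→4
  4='bdcb' goto a→5
  5='bdcba' goto ·  [P0 ends]
  6='d' goto a→7 c→16 d→12
  7='da' goto ·  [P1 ends]
  8='bb' goto b→9
  9='bbb' goto d→10
  10='bbbd' goto a→11
  11='bbbda' goto ·  [P2 ends]
  12='dd' goto b→13
  13='ddb' goto a→14
  14='ddba' goto a→15
  15='ddbaa' goto ·  [P3 ends]
  16='dc' goto a→17
  17='dca' goto c→18
  18='dcac' goto c→19
  19='dcacc' goto d→20
  20='dcaccd' goto ·  [P4 ends]
  21='a' goto c→22
  22='ac' goto a→23
  23='aca' goto d→24
  24='acad' goto b→25
  25='acadb' goto b→26
  26='acadbb' goto ·  [P5 ends]
  27='bda' goto ·  [P6 ends]

Failure links (BFS by depth):
  n1('b'): parent n0 fail=0; on 'b' 0 → fail=0;  out ∅∪∅=∅
  n6('d'): parent n0 fail=0; on 'd' 0 → fail=0;  out ∅∪∅=∅
  n21('a'): parent n0 fail=0; on 'a' 0 → fail=0;  out ∅∪∅=∅
  n2('bd'): parent n1 fail=0; on 'd' 0 → fail=6;  out ∅∪∅=∅
  n7('da'): parent n6 fail=0; on 'a' 0 → fail=21;  out {1}∪∅={1}
  n8('bb'): parent n1 fail=0; on 'b' 0 → fail=1;  out ∅∪∅=∅
  n12('dd'): parent n6 fail=0; on 'd' 0 → fail=6;  out ∅∪∅=∅
  n16('dc'): parent n6 fail=0; on 'c' 0 → fail=0;  out ∅∪∅=∅
  n22('ac'): parent n21 fail=0; on 'c' 0 → fail=0;  out ∅∪∅=∅
  n3('bdc'): parent n2 fail=6; on 'c' 6 → fail=16;  out ∅∪∅=∅
  n9('bbb'): parent n8 fail=1; on 'b' 1 → fail=8;  out ∅∪∅=∅
  n13('ddb'): parent n12 fail=6; on 'b' 6→0 → fail=1;  out ∅∪∅=∅
  n17('dca'): parent n16 fail=0; on 'a' 0 → fail=21;  out ∅∪∅=∅
  n23('aca'): parent n22 fail=0; on 'a' 0 → fail=21;  out ∅∪∅=∅
  n27('bda'): parent n2 fail=6; on 'a' 6 → fail=7;  out {6}∪{1}={1,6}
  n4('bdcb'): parent n3 fail=16; on 'b' 16→0 → fail=1;  out ∅∪∅=∅
  n10('bbbd'): parent n9 fail=8; on 'd' 8→1 → fail=2;  out ∅∪∅=∅
  n14('ddba'): parent n13 fail=1; on 'a' 1→0 → fail=21;  out ∅∪∅=∅
  n18('dcac'): parent n17 fail=21; on 'c' 21 → fail=22;  out ∅∪∅=∅
  n24('acad'): parent n23 fail=21; on 'd' 21→0 → fail=6;  out ∅∪∅=∅
  n5('bdcba'): parent n4 fail=1; on 'a' 1→0 → fail=21;  out {0}∪∅={0}
  n11('bbbda'): parent n10 fail=2; on 'a' 2 → fail=27;  out {2}∪{1,6}={1,2,6}
  n15('ddbaa'): parent n14 fail=21; on 'a' 21→0 → fail=21;  out {3}∪∅={3}
  n19('dcacc'): parent n18 fail=22; on 'c' 22→0 → fail=0;  out ∅∪∅=∅
  n25('acadb'): parent n24 fail=6; on 'b' 6→0 → fail=1;  out ∅∪∅=∅
  n20('dcaccd'): parent n19 fail=0; on 'd' 0 → fail=6;  out {4}∪∅={4}
  n26('acadbb'): parent n25 fail=1; on 'b' 1 → fail=8;  out {5}∪∅={5}

Text stream:
[0] read 'b'  n0⇒n1
[1] read 'b'  n1⇒n8
[2] read 'd'  n8⇒n2 (fail-walked)
[3] read 'a'  n2⇒n27  ** P1@[2:3],P6@[1:3]
[4] read 'c'  n27⇒n22 (fail-walked)
[5] read 'd'  n22⇒n6 (fail-walked)
[6] read 'd'  n6⇒n12
[7] read 'b'  n12⇒n13
[8] read 'a'  n13⇒n14
[9] read 'a'  n14⇒n15  ** P3@[5:9]
[10] read 'a'  n15⇒n21 (fail-walked)
[11] read 'a'  n21⇒n21 (fail-walked)
[12] read 'a'  n21⇒n21 (fail-walked)
[13] read 'a'  n21⇒n21 (fail-walked)
[14] read 'a'  n21⇒n21 (fail-walked)
[15] read 'b'  n21⇒n1 (fail-walked)
[16] read 'd'  n1⇒n2
[17] read 'd'  n2⇒n12 (fail-walked)
[18] read 'b'  n12⇒n13
[19] read 'a'  n13⇒n14
[20] read 'a'  n14⇒n15  ** P3@[16:20]
[21] read 'b'  n15⇒n1 (fail-walked)
[22] read 'd'  n1⇒n2
[23] read 'a'  n2⇒n27  ** P1@[22:23],P6@[21:23]
[24] read 'b'  n27⇒n1 (fail-walked)
[25] read 'd'  n1⇒n2
[26] read 'a'  n2⇒n27  ** P1@[25:26],P6@[24:26]
[27] read 'd'  n27⇒n6 (fail-walked)
[28] read 'd'  n6⇒n12
[29] read 'b'  n12⇒n13
[30] read 'b'  n13⇒n8 (fail-walked)
[31] read 'b'  n8⇒n9
[32] read 'd'  n9⇒n10
[33] read 'b'  n10⇒n1 (fail-walked)
[34] read 'd'  n1⇒n2
[35] read 'a'  n2⇒n27  ** P1@[34:35],P6@[33:35]
[36] read 'a'  n27⇒n21 (fail-walked)
[37] read 'a'  n21⇒n21 (fail-walked)
[38] read 'c'  n21⇒n22
[39] read 'd'  n22⇒n6 (fail-walked)
[40] read 'a'  n6⇒n7  ** P1@[39:40]
[41] read 'b'  n7⇒n1 (fail-walked)
[42] read 'd'  n1⇒n2
[43] read 'b'  n2⇒n1 (fail-walked)
[44] read 'd'  n1⇒n2
[45] read 'c'  n2⇒n3
[46] read 'a'  n3⇒n17 (fail-walked)
[47] read 'c'  n17⇒n18
[48] read 'a'  n18⇒n23 (fail-walked)
[49] read 'd'  n23⇒n24
[50] read 'b'  n24⇒n25
[51] read 'b'  n25⇒n26  ** P5@[46:51]
[52] read 'd'  n26⇒n2 (fail-walked)
[53] read 'a'  n2⇒n27  ** P1@[52:53],P6@[51:53]
[54] read 'c'  n27⇒n22 (fail-walked)
[55] read 'a'  n22⇒n23
[56] read 'd'  n23⇒n24
[57] read 'b'  n24⇒n25
[58] read 'b'  n25⇒n26  ** P5@[53:58]

Result: [[3,1],[3,6],[9,3],[20,3],[23,1],[23,6],[26,1],[26,6],[35,1],[35,6],[40,1],[51,5],[53,1],[53,6],[58,5]]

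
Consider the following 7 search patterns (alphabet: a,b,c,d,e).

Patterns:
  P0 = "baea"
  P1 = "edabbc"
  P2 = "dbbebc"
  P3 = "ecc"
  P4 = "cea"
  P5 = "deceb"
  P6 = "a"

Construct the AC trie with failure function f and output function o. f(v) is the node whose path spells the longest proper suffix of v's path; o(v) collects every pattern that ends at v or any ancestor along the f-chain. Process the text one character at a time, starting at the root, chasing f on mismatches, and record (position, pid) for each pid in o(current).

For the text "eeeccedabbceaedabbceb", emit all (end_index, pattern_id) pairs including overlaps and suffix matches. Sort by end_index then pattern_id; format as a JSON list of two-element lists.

Build:
Trie nodes:
  n0 'ε': a→26 b→1 c→19 d→11 e→5
  n1 'b': a→2
  n2 'ba': e→3
  n3 'bae': a→4
  n4 'baea': ·  [P0 ends]
  n5 'e': c→17 d→6
  n6 'ed': a→7
  n7 'eda': b→8
  n8 'edab': b→9
  n9 'edabb': c→10
  n10 'edabbc': ·  [P1 ends]
  n11 'd': b→12 e→22
  n12 'db': b→13
  n13 'dbb': e→14
  n14 'dbbe': b→15
  n15 'dbbeb': c→16
  n16 'dbbebc': ·  [P2 ends]
  n17 'ec': c→18
  n18 'ecc': ·  [P3 ends]
  n19 'c': e→20
  n20 'ce': a→21
  n21 'cea': ·  [P4 ends]
  n22 'de': c→23
  n23 'dec': e→24
  n24 'dece': b→25
  n25 'deceb': ·  [P5 ends]
  n26 'a': ·  [P6 ends]

BFS fail/out derivation:
  n1('b'): parent n0 fail=0; on 'b' 0 → fail=0;  out ∅∪∅=∅
  n5('e'): parent n0 fail=0; on 'e' 0 → fail=0;  out ∅∪∅=∅
  n11('d'): parent n0 fail=0; on 'd' 0 → fail=0;  out ∅∪∅=∅
  n19('c'): parent n0 fail=0; on 'c' 0 → fail=0;  out ∅∪∅=∅
  n26('a'): parent n0 fail=0; on 'a' 0 → fail=0;  out {6}∪∅={6}
  n2('ba'): parent n1 fail=0; on 'a' 0 → fail=26;  out ∅∪{6}={6}
  n6('ed'): parent n5 fail=0; on 'd' 0 → fail=11;  out ∅∪∅=∅
  n12('db'): parent n11 fail=0; on 'b' 0 → fail=1;  out ∅∪∅=∅
  n17('ec'): parent n5 fail=0; on 'c' 0 → fail=19;  out ∅∪∅=∅
  n20('ce'): parent n19 fail=0; on 'e' 0 → fail=5;  out ∅∪∅=∅
  n22('de'): parent n11 fail=0; on 'e' 0 → fail=5;  out ∅∪∅=∅
  n3('bae'): parent n2 fail=26; on 'e' 26→0 → fail=5;  out ∅∪∅=∅
  n7('eda'): parent n6 fail=11; on 'a' 11→0 → fail=26;  out ∅∪{6}={6}
  n13('dbb'): parent n12 fail=1; on 'b' 1→0 → fail=1;  out ∅∪∅=∅
  n18('ecc'): parent n17 fail=19; on 'c' 19→0 → fail=19;  out {3}∪∅={3}
  n21('cea'): parent n20 fail=5; on 'a' 5→0 → fail=26;  out {4}∪{6}={4,6}
  n23('dec'): parent n22 fail=5; on 'c' 5 → fail=17;  out ∅∪∅=∅
  n4('baea'): parent n3 fail=5; on 'a' 5→0 → fail=26;  out {0}∪{6}={0,6}
  n8('edab'): parent n7 fail=26; on 'b' 26→0 → fail=1;  out ∅∪∅=∅
  n14('dbbe'): parent n13 fail=1; on 'e' 1→0 → fail=5;  out ∅∪∅=∅
  n24('dece'): parent n23 fail=17; on 'e' 17→19 → fail=20;  out ∅∪∅=∅
  n9('edabb'): parent n8 fail=1; on 'b' 1→0 → fail=1;  out ∅∪∅=∅
  n15('dbbeb'): parent n14 fail=5; on 'b' 5→0 → fail=1;  out ∅∪∅=∅
  n25('deceb'): parent n24 fail=20; on 'b' 20→5→0 → fail=1;  out {5}∪∅={5}
  n10('edabbc'): parent n9 fail=1; on 'c' 1→0 → fail=19;  out {1}∪∅={1}
  n16('dbbebc'): parent n15 fail=1; on 'c' 1→0 → fail=19;  out {2}∪∅={2}

Scan:
pos 0 'e': at 5
pos 1 'e': at 5 ·f
pos 2 'e': at 5 ·f
pos 3 'c': at 17
pos 4 'c': at 18  emit P3@[2:4]
pos 5 'e': at 20 ·f
pos 6 'd': at 6 ·f
pos 7 'a': at 7  emit P6@[7:7]
pos 8 'b': at 8
pos 9 'b': at 9
pos 10 'c': at 10  emit P1@[5:10]
pos 11 'e': at 20 ·f
pos 12 'a': at 21  emit P4@[10:12],P6@[12:12]
pos 13 'e': at 5 ·f
pos 14 'd': at 6
pos 15 'a': at 7  emit P6@[15:15]
pos 16 'b': at 8
pos 17 'b': at 9
pos 18 'c': at 10  emit P1@[13:18]
pos 19 'e': at 20 ·f
pos 20 'b': at 1 ·f

All matches (sorted): [[4,3],[7,6],[10,1],[12,4],[12,6],[15,6],[18,1]]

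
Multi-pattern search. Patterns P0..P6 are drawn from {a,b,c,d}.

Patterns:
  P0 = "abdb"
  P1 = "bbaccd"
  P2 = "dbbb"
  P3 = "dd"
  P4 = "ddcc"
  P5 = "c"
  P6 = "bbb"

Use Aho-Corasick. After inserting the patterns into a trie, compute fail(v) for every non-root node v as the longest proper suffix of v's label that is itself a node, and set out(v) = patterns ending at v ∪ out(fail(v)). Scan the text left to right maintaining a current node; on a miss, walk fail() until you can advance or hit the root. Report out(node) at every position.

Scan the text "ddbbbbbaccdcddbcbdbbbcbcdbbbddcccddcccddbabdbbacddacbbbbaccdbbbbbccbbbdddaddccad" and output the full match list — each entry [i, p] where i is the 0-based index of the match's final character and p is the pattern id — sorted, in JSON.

Construct AC machine:
Trie (insert patterns):
  n0 'ε': a→1 b→5 c→18 d→11
  n1 'a': b→2
  n2 'ab': d→3
  n3 'abd': b→4
  n4 'abdb': ·  ←P0
  n5 'b': b→6
  n6 'bb': a→7 b→19
  n7 'bba': c→8
  n8 'bbac': c→9
  n9 'bbacc': d→10
  n10 'bbaccd': ·  ←P1
  n11 'd': b→12 d→15
  n12 'db': b→13
  n13 'dbb': b→14
  n14 'dbbb': ·  ←P2
  n15 'dd': c→16  ←P3
  n16 'ddc': c→17
  n17 'ddcc': ·  ←P4
  n18 'c': ·  ←P5
  n19 'bbb': ·  ←P6

Failure links (BFS by depth):
  fail(1) 'a': from fail(0)=0 chase 'a': 0 ⇒ 0;  out=∅∪out(0)=∅
  fail(5) 'b': from fail(0)=0 chase 'b': 0 ⇒ 0;  out=∅∪out(0)=∅
  fail(11) 'd': from fail(0)=0 chase 'd': 0 ⇒ 0;  out=∅∪out(0)=∅
  fail(18) 'c': from fail(0)=0 chase 'c': 0 ⇒ 0;  out={5}∪out(0)={5}
  fail(2) 'ab': from fail(1)=0 chase 'b': 0 ⇒ 5;  out=∅∪out(5)=∅
  fail(6) 'bb': from fail(5)=0 chase 'b': 0 ⇒ 5;  out=∅∪out(5)=∅
  fail(12) 'db': from fail(11)=0 chase 'b': 0 ⇒ 5;  out=∅∪out(5)=∅
  fail(15) 'dd': from fail(11)=0 chase 'd': 0 ⇒ 11;  out={3}∪out(11)={3}
  fail(3) 'abd': from fail(2)=5 chase 'd': 5→0 ⇒ 11;  out=∅∪out(11)=∅
  fail(7) 'bba': from fail(6)=5 chase 'a': 5→0 ⇒ 1;  out=∅∪out(1)=∅
  fail(13) 'dbb': from fail(12)=5 chase 'b': 5 ⇒ 6;  out=∅∪out(6)=∅
  fail(16) 'ddc': from fail(15)=11 chase 'c': 11→0 ⇒ 18;  out=∅∪out(18)={5}
  fail(19) 'bbb': from fail(6)=5 chase 'b': 5 ⇒ 6;  out={6}∪out(6)={6}
  fail(4) 'abdb': from fail(3)=11 chase 'b': 11 ⇒ 12;  out={0}∪out(12)={0}
  fail(8) 'bbac': from fail(7)=1 chase 'c': 1→0 ⇒ 18;  out=∅∪out(18)={5}
  fail(14) 'dbbb': from fail(13)=6 chase 'b': 6 ⇒ 19;  out={2}∪out(19)={2,6}
  fail(17) 'ddcc': from fail(16)=18 chase 'c': 18→0 ⇒ 18;  out={4}∪out(18)={4,5}
  fail(9) 'bbacc': from fail(8)=18 chase 'c': 18→0 ⇒ 18;  out=∅∪out(18)={5}
  fail(10) 'bbaccd': from fail(9)=18 chase 'd': 18→0 ⇒ 11;  out={1}∪out(11)={1}

Text stream:
pos 0 'd': at 11
pos 1 'd': at 15  emit P3@[0:1]
pos 2 'b': at 12 (fail-walked)
pos 3 'b': at 13
pos 4 'b': at 14  emit P2@[1:4],P6@[2:4]
pos 5 'b': at 19 (fail-walked)  emit P6@[3:5]
pos 6 'b': at 19 (fail-walked)  emit P6@[4:6]
pos 7 'a': at 7 (fail-walked)
pos 8 'c': at 8  emit P5@[8:8]
pos 9 'c': at 9  emit P5@[9:9]
pos 10 'd': at 10  emit P1@[5:10]
pos 11 'c': at 18 (fail-walked)  emit P5@[11:11]
pos 12 'd': at 11 (fail-walked)
pos 13 'd': at 15  emit P3@[12:13]
pos 14 'b': at 12 (fail-walked)
pos 15 'c': at 18 (fail-walked)  emit P5@[15:15]
pos 16 'b': at 5 (fail-walked)
pos 17 'd': at 11 (fail-walked)
pos 18 'b': at 12
pos 19 'b': at 13
pos 20 'b': at 14  emit P2@[17:20],P6@[18:20]
pos 21 'c': at 18 (fail-walked)  emit P5@[21:21]
pos 22 'b': at 5 (fail-walked)
pos 23 'c': at 18 (fail-walked)  emit P5@[23:23]
pos 24 'd': at 11 (fail-walked)
pos 25 'b': at 12
pos 26 'b': at 13
pos 27 'b': at 14  emit P2@[24:27],P6@[25:27]
pos 28 'd': at 11 (fail-walked)
pos 29 'd': at 15  emit P3@[28:29]
pos 30 'c': at 16  emit P5@[30:30]
pos 31 'c': at 17  emit P4@[28:31],P5@[31:31]
pos 32 'c': at 18 (fail-walked)  emit P5@[32:32]
pos 33 'd': at 11 (fail-walked)
pos 34 'd': at 15  emit P3@[33:34]
pos 35 'c': at 16  emit P5@[35:35]
pos 36 'c': at 17  emit P4@[33:36],P5@[36:36]
pos 37 'c': at 18 (fail-walked)  emit P5@[37:37]
pos 38 'd': at 11 (fail-walked)
pos 39 'd': at 15  emit P3@[38:39]
pos 40 'b': at 12 (fail-walked)
pos 41 'a': at 1 (fail-walked)
pos 42 'b': at 2
pos 43 'd': at 3
pos 44 'b': at 4  emit P0@[41:44]
pos 45 'b': at 13 (fail-walked)
pos 46 'a': at 7 (fail-walked)
pos 47 'c': at 8  emit P5@[47:47]
pos 48 'd': at 11 (fail-walked)
pos 49 'd': at 15  emit P3@[48:49]
pos 50 'a': at 1 (fail-walked)
pos 51 'c': at 18 (fail-walked)  emit P5@[51:51]
pos 52 'b': at 5 (fail-walked)
pos 53 'b': at 6
pos 54 'b': at 19  emit P6@[52:54]
pos 55 'b': at 19 (fail-walked)  emit P6@[53:55]
pos 56 'a': at 7 (fail-walked)
pos 57 'c': at 8  emit P5@[57:57]
pos 58 'c': at 9  emit P5@[58:58]
pos 59 'd': at 10  emit P1@[54:59]
pos 60 'b': at 12 (fail-walked)
pos 61 'b': at 13
pos 62 'b': at 14  emit P2@[59:62],P6@[60:62]
pos 63 'b': at 19 (fail-walked)  emit P6@[61:63]
pos 64 'b': at 19 (fail-walked)  emit P6@[62:64]
pos 65 'c': at 18 (fail-walked)  emit P5@[65:65]
pos 66 'c': at 18 (fail-walked)  emit P5@[66:66]
pos 67 'b': at 5 (fail-walked)
pos 68 'b': at 6
pos 69 'b': at 19  emit P6@[67:69]
pos 70 'd': at 11 (fail-walked)
pos 71 'd': at 15  emit P3@[70:71]
pos 72 'd': at 15 (fail-walked)  emit P3@[71:72]
pos 73 'a': at 1 (fail-walked)
pos 74 'd': at 11 (fail-walked)
pos 75 'd': at 15  emit P3@[74:75]
pos 76 'c': at 16  emit P5@[76:76]
pos 77 'c': at 17  emit P4@[74:77],P5@[77:77]
pos 78 'a': at 1 (fail-walked)
pos 79 'd': at 11 (fail-walked)

Matches: [[1,3],[4,2],[4,6],[5,6],[6,6],[8,5],[9,5],[10,1],[11,5],[13,3],[15,5],[20,2],[20,6],[21,5],[23,5],[27,2],[27,6],[29,3],[30,5],[31,4],[31,5],[32,5],[34,3],[35,5],[36,4],[36,5],[37,5],[39,3],[44,0],[47,5],[49,3],[51,5],[54,6],[55,6],[57,5],[58,5],[59,1],[62,2],[62,6],[63,6],[64,6],[65,5],[66,5],[69,6],[71,3],[72,3],[75,3],[76,5],[77,4],[77,5]]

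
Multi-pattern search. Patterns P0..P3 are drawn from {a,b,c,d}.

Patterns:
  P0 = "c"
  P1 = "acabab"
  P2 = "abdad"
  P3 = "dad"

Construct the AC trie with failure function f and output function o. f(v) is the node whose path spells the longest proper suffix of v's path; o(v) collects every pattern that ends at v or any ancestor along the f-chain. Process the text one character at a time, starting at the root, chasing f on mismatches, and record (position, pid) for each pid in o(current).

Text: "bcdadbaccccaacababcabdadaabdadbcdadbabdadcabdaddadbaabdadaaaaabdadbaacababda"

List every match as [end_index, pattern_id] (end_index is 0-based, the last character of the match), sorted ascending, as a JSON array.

Build automaton:
Trie nodes:
  n0 'ε': a→2 c→1 d→12
  n1 'c': ·  ←P0
  n2 'a': b→8 c→3
  n3 'ac': a→4
  n4 'aca': b→5
  n5 'acab': a→6
  n6 'acaba': b→7
  n7 'acabab': ·  ←P1
  n8 'ab': d→9
  n9 'abd': a→10
  n10 'abda': d→11
  n11 'abdad': ·  ←P2
  n12 'd': a→13
  n13 'da': d→14
  n14 'dad': ·  ←P3

Failure links (BFS by depth):
  n1('c'): parent n0 fail=0; on 'c' 0 → fail=0;  out {0}∪∅={0}
  n2('a'): parent n0 fail=0; on 'a' 0 → fail=0;  out ∅∪∅=∅
  n12('d'): parent n0 fail=0; on 'd' 0 → fail=0;  out ∅∪∅=∅
  n3('ac'): parent n2 fail=0; on 'c' 0 → fail=1;  out ∅∪{0}={0}
  n8('ab'): parent n2 fail=0; on 'b' 0 → fail=0;  out ∅∪∅=∅
  n13('da'): parent n12 fail=0; on 'a' 0 → fail=2;  out ∅∪∅=∅
  n4('aca'): parent n3 fail=1; on 'a' 1→0 → fail=2;  out ∅∪∅=∅
  n9('abd'): parent n8 fail=0; on 'd' 0 → fail=12;  out ∅∪∅=∅
  n14('dad'): parent n13 fail=2; on 'd' 2→0 → fail=12;  out {3}∪∅={3}
  n5('acab'): parent n4 fail=2; on 'b' 2 → fail=8;  out ∅∪∅=∅
  n10('abda'): parent n9 fail=12; on 'a' 12 → fail=13;  out ∅∪∅=∅
  n6('acaba'): parent n5 fail=8; on 'a' 8→0 → fail=2;  out ∅∪∅=∅
  n11('abdad'): parent n10 fail=13; on 'd' 13 → fail=14;  out {2}∪{3}={2,3}
  n7('acabab'): parent n6 fail=2; on 'b' 2 → fail=8;  out {1}∪∅={1}

Run:
pos 0 'b': at 0
pos 1 'c': at 1  → match P0@[1:1]
pos 2 'd': at 12 ·f
pos 3 'a': at 13
pos 4 'd': at 14  → match P3@[2:4]
pos 5 'b': at 0 ·f
pos 6 'a': at 2
pos 7 'c': at 3  → match P0@[7:7]
pos 8 'c': at 1 ·f  → match P0@[8:8]
pos 9 'c': at 1 ·f  → match P0@[9:9]
pos 10 'c': at 1 ·f  → match P0@[10:10]
pos 11 'a': at 2 ·f
pos 12 'a': at 2 ·f
pos 13 'c': at 3  → match P0@[13:13]
pos 14 'a': at 4
pos 15 'b': at 5
pos 16 'a': at 6
pos 17 'b': at 7  → match P1@[12:17]
pos 18 'c': at 1 ·f  → match P0@[18:18]
pos 19 'a': at 2 ·f
pos 20 'b': at 8
pos 21 'd': at 9
pos 22 'a': at 10
pos 23 'd': at 11  → match P2@[19:23],P3@[21:23]
pos 24 'a': at 13 ·f
pos 25 'a': at 2 ·f
pos 26 'b': at 8
pos 27 'd': at 9
pos 28 'a': at 10
pos 29 'd': at 11  → match P2@[25:29],P3@[27:29]
pos 30 'b': at 0 ·f
pos 31 'c': at 1  → match P0@[31:31]
pos 32 'd': at 12 ·f
pos 33 'a': at 13
pos 34 'd': at 14  → match P3@[32:34]
pos 35 'b': at 0 ·f
pos 36 'a': at 2
pos 37 'b': at 8
pos 38 'd': at 9
pos 39 'a': at 10
pos 40 'd': at 11  → match P2@[36:40],P3@[38:40]
pos 41 'c': at 1 ·f  → match P0@[41:41]
pos 42 'a': at 2 ·f
pos 43 'b': at 8
pos 44 'd': at 9
pos 45 'a': at 10
pos 46 'd': at 11  → match P2@[42:46],P3@[44:46]
pos 47 'd': at 12 ·f
pos 48 'a': at 13
pos 49 'd': at 14  → match P3@[47:49]
pos 50 'b': at 0 ·f
pos 51 'a': at 2
pos 52 'a': at 2 ·f
pos 53 'b': at 8
pos 54 'd': at 9
pos 55 'a': at 10
pos 56 'd': at 11  → match P2@[52:56],P3@[54:56]
pos 57 'a': at 13 ·f
pos 58 'a': at 2 ·f
pos 59 'a': at 2 ·f
pos 60 'a': at 2 ·f
pos 61 'a': at 2 ·f
pos 62 'b': at 8
pos 63 'd': at 9
pos 64 'a': at 10
pos 65 'd': at 11  → match P2@[61:65],P3@[63:65]
pos 66 'b': at 0 ·f
pos 67 'a': at 2
pos 68 'a': at 2 ·f
pos 69 'c': at 3  → match P0@[69:69]
pos 70 'a': at 4
pos 71 'b': at 5
pos 72 'a': at 6
pos 73 'b': at 7  → match P1@[68:73]
pos 74 'd': at 9 ·f
pos 75 'a': at 10

Result: [[1,0],[4,3],[7,0],[8,0],[9,0],[10,0],[13,0],[17,1],[18,0],[23,2],[23,3],[29,2],[29,3],[31,0],[34,3],[40,2],[40,3],[41,0],[46,2],[46,3],[49,3],[56,2],[56,3],[65,2],[65,3],[69,0],[73,1]]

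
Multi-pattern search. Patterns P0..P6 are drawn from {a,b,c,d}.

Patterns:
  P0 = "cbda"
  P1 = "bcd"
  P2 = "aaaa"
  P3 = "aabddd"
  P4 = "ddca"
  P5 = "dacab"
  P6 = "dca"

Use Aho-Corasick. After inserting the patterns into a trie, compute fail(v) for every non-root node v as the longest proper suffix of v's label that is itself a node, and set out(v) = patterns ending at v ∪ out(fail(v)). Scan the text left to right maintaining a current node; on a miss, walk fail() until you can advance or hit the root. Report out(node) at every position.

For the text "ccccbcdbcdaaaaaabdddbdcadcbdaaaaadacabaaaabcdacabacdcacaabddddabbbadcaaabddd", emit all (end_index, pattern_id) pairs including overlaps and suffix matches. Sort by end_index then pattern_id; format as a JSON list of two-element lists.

Construct AC machine:
Trie nodes:
  n0 'ε': a→8 b→5 c→1 d→16
  n1 'c': b→2
  n2 'cb': d→3
  n3 'cbd': a→4
  n4 'cbda': ·  ←P0
  n5 'b': c→6
  n6 'bc': d→7
  n7 'bcd': ·  ←P1
  n8 'a': a→9
  n9 'aa': a→10 b→12
  n10 'aaa': a→11
  n11 'aaaa': ·  ←P2
  n12 'aab': d→13
  n13 'aabd': d→14
  n14 'aabdd': d→15
  n15 'aabddd': ·  ←P3
  n16 'd': a→20 c→24 d→17
  n17 'dd': c→18
  n18 'ddc': a→19
  n19 'ddca': ·  ←P4
  n20 'da': c→21
  n21 'dac': a→22
  n22 'daca': b→23
  n23 'dacab': ·  ←P5
  n24 'dc': a→25
  n25 'dca': ·  ←P6

BFS fail/out derivation:
  fail(1) 'c': from fail(0)=0 chase 'c': 0 ⇒ 0;  out=∅∪out(0)=∅
  fail(5) 'b': from fail(0)=0 chase 'b': 0 ⇒ 0;  out=∅∪out(0)=∅
  fail(8) 'a': from fail(0)=0 chase 'a': 0 ⇒ 0;  out=∅∪out(0)=∅
  fail(16) 'd': from fail(0)=0 chase 'd': 0 ⇒ 0;  out=∅∪out(0)=∅
  fail(2) 'cb': from fail(1)=0 chase 'b': 0 ⇒ 5;  out=∅∪out(5)=∅
  fail(6) 'bc': from fail(5)=0 chase 'c': 0 ⇒ 1;  out=∅∪out(1)=∅
  fail(9) 'aa': from fail(8)=0 chase 'a': 0 ⇒ 8;  out=∅∪out(8)=∅
  fail(17) 'dd': from fail(16)=0 chase 'd': 0 ⇒ 16;  out=∅∪out(16)=∅
  fail(20) 'da': from fail(16)=0 chase 'a': 0 ⇒ 8;  out=∅∪out(8)=∅
  fail(24) 'dc': from fail(16)=0 chase 'c': 0 ⇒ 1;  out=∅∪out(1)=∅
  fail(3) 'cbd': from fail(2)=5 chase 'd': 5→0 ⇒ 16;  out=∅∪out(16)=∅
  fail(7) 'bcd': from fail(6)=1 chase 'd': 1→0 ⇒ 16;  out={1}∪out(16)={1}
  fail(10) 'aaa': from fail(9)=8 chase 'a': 8 ⇒ 9;  out=∅∪out(9)=∅
  fail(12) 'aab': from fail(9)=8 chase 'b': 8→0 ⇒ 5;  out=∅∪out(5)=∅
  fail(18) 'ddc': from fail(17)=16 chase 'c': 16 ⇒ 24;  out=∅∪out(24)=∅
  fail(21) 'dac': from fail(20)=8 chase 'c': 8→0 ⇒ 1;  out=∅∪out(1)=∅
  fail(25) 'dca': from fail(24)=1 chase 'a': 1→0 ⇒ 8;  out={6}∪out(8)={6}
  fail(4) 'cbda': from fail(3)=16 chase 'a': 16 ⇒ 20;  out={0}∪out(20)={0}
  fail(11) 'aaaa': from fail(10)=9 chase 'a': 9 ⇒ 10;  out={2}∪out(10)={2}
  fail(13) 'aabd': from fail(12)=5 chase 'd': 5→0 ⇒ 16;  out=∅∪out(16)=∅
  fail(19) 'ddca': from fail(18)=24 chase 'a': 24 ⇒ 25;  out={4}∪out(25)={4,6}
  fail(22) 'daca': from fail(21)=1 chase 'a': 1→0 ⇒ 8;  out=∅∪out(8)=∅
  fail(14) 'aabdd': from fail(13)=16 chase 'd': 16 ⇒ 17;  out=∅∪out(17)=∅
  fail(23) 'dacab': from fail(22)=8 chase 'b': 8→0 ⇒ 5;  out={5}∪out(5)={5}
  fail(15) 'aabddd': from fail(14)=17 chase 'd': 17→16 ⇒ 17;  out={3}∪out(17)={3}

Run:
i=0 'c': node 0→1
i=1 'c': node 1→1 (fail-walked)
i=2 'c': node 1→1 (fail-walked)
i=3 'c': node 1→1 (fail-walked)
i=4 'b': node 1→2
i=5 'c': node 2→6 (fail-walked)
i=6 'd': node 6→7  emit P1@[4:6]
i=7 'b': node 7→5 (fail-walked)
i=8 'c': node 5→6
i=9 'd': node 6→7  emit P1@[7:9]
i=10 'a': node 7→20 (fail-walked)
i=11 'a': node 20→9 (fail-walked)
i=12 'a': node 9→10
i=13 'a': node 10→11  emit P2@[10:13]
i=14 'a': node 11→11 (fail-walked)  emit P2@[11:14]
i=15 'a': node 11→11 (fail-walked)  emit P2@[12:15]
i=16 'b': node 11→12 (fail-walked)
i=17 'd': node 12→13
i=18 'd': node 13→14
i=19 'd': node 14→15  emit P3@[14:19]
i=20 'b': node 15→5 (fail-walked)
i=21 'd': node 5→16 (fail-walked)
i=22 'c': node 16→24
i=23 'a': node 24→25  emit P6@[21:23]
i=24 'd': node 25→16 (fail-walked)
i=25 'c': node 16→24
i=26 'b': node 24→2 (fail-walked)
i=27 'd': node 2→3
i=28 'a': node 3→4  emit P0@[25:28]
i=29 'a': node 4→9 (fail-walked)
i=30 'a': node 9→10
i=31 'a': node 10→11  emit P2@[28:31]
i=32 'a': node 11→11 (fail-walked)  emit P2@[29:32]
i=33 'd': node 11→16 (fail-walked)
i=34 'a': node 16→20
i=35 'c': node 20→21
i=36 'a': node 21→22
i=37 'b': node 22→23  emit P5@[33:37]
i=38 'a': node 23→8 (fail-walked)
i=39 'a': node 8→9
i=40 'a': node 9→10
i=41 'a': node 10→11  emit P2@[38:41]
i=42 'b': node 11→12 (fail-walked)
i=43 'c': node 12→6 (fail-walked)
i=44 'd': node 6→7  emit P1@[42:44]
i=45 'a': node 7→20 (fail-walked)
i=46 'c': node 20→21
i=47 'a': node 21→22
i=48 'b': node 22→23  emit P5@[44:48]
i=49 'a': node 23→8 (fail-walked)
i=50 'c': node 8→1 (fail-walked)
i=51 'd': node 1→16 (fail-walked)
i=52 'c': node 16→24
i=53 'a': node 24→25  emit P6@[51:53]
i=54 'c': node 25→1 (fail-walked)
i=55 'a': node 1→8 (fail-walked)
i=56 'a': node 8→9
i=57 'b': node 9→12
i=58 'd': node 12→13
i=59 'd': node 13→14
i=60 'd': node 14→15  emit P3@[55:60]
i=61 'd': node 15→17 (fail-walked)
i=62 'a': node 17→20 (fail-walked)
i=63 'b': node 20→5 (fail-walked)
i=64 'b': node 5→5 (fail-walked)
i=65 'b': node 5→5 (fail-walked)
i=66 'a': node 5→8 (fail-walked)
i=67 'd': node 8→16 (fail-walked)
i=68 'c': node 16→24
i=69 'a': node 24→25  emit P6@[67:69]
i=70 'a': node 25→9 (fail-walked)
i=71 'a': node 9→10
i=72 'b': node 10→12 (fail-walked)
i=73 'd': node 12→13
i=74 'd': node 13→14
i=75 'd': node 14→15  emit P3@[70:75]

Matches: [[6,1],[9,1],[13,2],[14,2],[15,2],[19,3],[23,6],[28,0],[31,2],[32,2],[37,5],[41,2],[44,1],[48,5],[53,6],[60,3],[69,6],[75,3]]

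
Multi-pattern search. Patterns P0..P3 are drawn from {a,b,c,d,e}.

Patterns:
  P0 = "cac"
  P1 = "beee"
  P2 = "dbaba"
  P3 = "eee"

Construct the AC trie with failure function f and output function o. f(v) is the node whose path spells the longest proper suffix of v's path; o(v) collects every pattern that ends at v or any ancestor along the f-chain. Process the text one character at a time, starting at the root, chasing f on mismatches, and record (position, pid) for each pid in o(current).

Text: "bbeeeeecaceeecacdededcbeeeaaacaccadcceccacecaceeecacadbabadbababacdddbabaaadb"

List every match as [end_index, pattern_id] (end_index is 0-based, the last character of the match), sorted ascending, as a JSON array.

Build:
Trie (insert patterns):
  0='ε' goto b→4 c→1 d→8 e→13
  1='c' goto a→2
  2='ca' goto c→3
  3='cac' goto ·  ←P0
  4='b' goto e→5
  5='be' goto e→6
  6='bee' goto e→7
  7='beee' goto ·  ←P1
  8='d' goto b→9
  9='db' goto a→10
  10='dba' goto b→11
  11='dbab' goto a→12
  12='dbaba' goto ·  ←P2
  13='e' goto e→14
  14='ee' goto e→15
  15='eee' goto ·  ←P3

Failure links (BFS by depth):
  n1('c'): parent n0 fail=0; on 'c' 0 → fail=0;  out ∅∪∅=∅
  n4('b'): parent n0 fail=0; on 'b' 0 → fail=0;  out ∅∪∅=∅
  n8('d'): parent n0 fail=0; on 'd' 0 → fail=0;  out ∅∪∅=∅
  n13('e'): parent n0 fail=0; on 'e' 0 → fail=0;  out ∅∪∅=∅
  n2('ca'): parent n1 fail=0; on 'a' 0 → fail=0;  out ∅∪∅=∅
  n5('be'): parent n4 fail=0; on 'e' 0 → fail=13;  out ∅∪∅=∅
  n9('db'): parent n8 fail=0; on 'b' 0 → fail=4;  out ∅∪∅=∅
  n14('ee'): parent n13 fail=0; on 'e' 0 → fail=13;  out ∅∪∅=∅
  n3('cac'): parent n2 fail=0; on 'c' 0 → fail=1;  out {0}∪∅={0}
  n6('bee'): parent n5 fail=13; on 'e' 13 → fail=14;  out ∅∪∅=∅
  n10('dba'): parent n9 fail=4; on 'a' 4→0 → fail=0;  out ∅∪∅=∅
  n15('eee'): parent n14 fail=13; on 'e' 13 → fail=14;  out {3}∪∅={3}
  n7('beee'): parent n6 fail=14; on 'e' 14 → fail=15;  out {1}∪{3}={1,3}
  n11('dbab'): parent n10 fail=0; on 'b' 0 → fail=4;  out ∅∪∅=∅
  n12('dbaba'): parent n11 fail=4; on 'a' 4→0 → fail=0;  out {2}∪∅={2}

Run:
[0] read 'b'  n0⇒n4
[1] read 'b'  n4⇒n4 (via fail)
[2] read 'e'  n4⇒n5
[3] read 'e'  n5⇒n6
[4] read 'e'  n6⇒n7  → match P1@[1:4],P3@[2:4]
[5] read 'e'  n7⇒n15 (via fail)  → match P3@[3:5]
[6] read 'e'  n15⇒n15 (via fail)  → match P3@[4:6]
[7] read 'c'  n15⇒n1 (via fail)
[8] read 'a'  n1⇒n2
[9] read 'c'  n2⇒n3  → match P0@[7:9]
[10] read 'e'  n3⇒n13 (via fail)
[11] read 'e'  n13⇒n14
[12] read 'e'  n14⇒n15  → match P3@[10:12]
[13] read 'c'  n15⇒n1 (via fail)
[14] read 'a'  n1⇒n2
[15] read 'c'  n2⇒n3  → match P0@[13:15]
[16] read 'd'  n3⇒n8 (via fail)
[17] read 'e'  n8⇒n13 (via fail)
[18] read 'd'  n13⇒n8 (via fail)
[19] read 'e'  n8⇒n13 (via fail)
[20] read 'd'  n13⇒n8 (via fail)
[21] read 'c'  n8⇒n1 (via fail)
[22] read 'b'  n1⇒n4 (via fail)
[23] read 'e'  n4⇒n5
[24] read 'e'  n5⇒n6
[25] read 'e'  n6⇒n7  → match P1@[22:25],P3@[23:25]
[26] read 'a'  n7⇒n0 (via fail)
[27] read 'a'  n0⇒n0
[28] read 'a'  n0⇒n0
[29] read 'c'  n0⇒n1
[30] read 'a'  n1⇒n2
[31] read 'c'  n2⇒n3  → match P0@[29:31]
[32] read 'c'  n3⇒n1 (via fail)
[33] read 'a'  n1⇒n2
[34] read 'd'  n2⇒n8 (via fail)
[35] read 'c'  n8⇒n1 (via fail)
[36] read 'c'  n1⇒n1 (via fail)
[37] read 'e'  n1⇒n13 (via fail)
[38] read 'c'  n13⇒n1 (via fail)
[39] read 'c'  n1⇒n1 (via fail)
[40] read 'a'  n1⇒n2
[41] read 'c'  n2⇒n3  → match P0@[39:41]
[42] read 'e'  n3⇒n13 (via fail)
[43] read 'c'  n13⇒n1 (via fail)
[44] read 'a'  n1⇒n2
[45] read 'c'  n2⇒n3  → match P0@[43:45]
[46] read 'e'  n3⇒n13 (via fail)
[47] read 'e'  n13⇒n14
[48] read 'e'  n14⇒n15  → match P3@[46:48]
[49] read 'c'  n15⇒n1 (via fail)
[50] read 'a'  n1⇒n2
[51] read 'c'  n2⇒n3  → match P0@[49:51]
[52] read 'a'  n3⇒n2 (via fail)
[53] read 'd'  n2⇒n8 (via fail)
[54] read 'b'  n8⇒n9
[55] read 'a'  n9⇒n10
[56] read 'b'  n10⇒n11
[57] read 'a'  n11⇒n12  → match P2@[53:57]
[58] read 'd'  n12⇒n8 (via fail)
[59] read 'b'  n8⇒n9
[60] read 'a'  n9⇒n10
[61] read 'b'  n10⇒n11
[62] read 'a'  n11⇒n12  → match P2@[58:62]
[63] read 'b'  n12⇒n4 (via fail)
[64] read 'a'  n4⇒n0 (via fail)
[65] read 'c'  n0⇒n1
[66] read 'd'  n1⇒n8 (via fail)
[67] read 'd'  n8⇒n8 (via fail)
[68] read 'd'  n8⇒n8 (via fail)
[69] read 'b'  n8⇒n9
[70] read 'a'  n9⇒n10
[71] read 'b'  n10⇒n11
[72] read 'a'  n11⇒n12  → match P2@[68:72]
[73] read 'a'  n12⇒n0 (via fail)
[74] read 'a'  n0⇒n0
[75] read 'd'  n0⇒n8
[76] read 'b'  n8⇒n9

Matches: [[4,1],[4,3],[5,3],[6,3],[9,0],[12,3],[15,0],[25,1],[25,3],[31,0],[41,0],[45,0],[48,3],[51,0],[57,2],[62,2],[72,2]]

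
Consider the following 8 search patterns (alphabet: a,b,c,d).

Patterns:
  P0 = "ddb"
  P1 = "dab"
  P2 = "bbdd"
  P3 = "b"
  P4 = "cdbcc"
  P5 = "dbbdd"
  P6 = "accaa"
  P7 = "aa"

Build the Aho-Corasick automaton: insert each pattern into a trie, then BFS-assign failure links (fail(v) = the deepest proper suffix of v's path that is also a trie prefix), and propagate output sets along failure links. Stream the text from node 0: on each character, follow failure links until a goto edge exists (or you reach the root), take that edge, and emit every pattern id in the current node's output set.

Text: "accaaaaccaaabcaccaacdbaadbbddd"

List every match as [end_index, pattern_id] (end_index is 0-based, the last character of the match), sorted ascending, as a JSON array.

Build automaton:
Trie nodes:
  0='ε' goto a→19 b→6 c→10 d→1
  1='d' goto a→4 b→15 d→2
  2='dd' goto b→3
  3='ddb' goto ·  ←P0
  4='da' goto b→5
  5='dab' goto ·  ←P1
  6='b' goto b→7  ←P3
  7='bb' goto d→8
  8='bbd' goto d→9
  9='bbdd' goto ·  ←P2
  10='c' goto d→11
  11='cd' goto b→12
  12='cdb' goto c→13
  13='cdbc' goto c→14
  14='cdbcc' goto ·  ←P4
  15='db' goto b→16
  16='dbb' goto d→17
  17='dbbd' goto d→18
  18='dbbdd' goto ·  ←P5
  19='a' goto a→24 c→20
  20='ac' goto c→21
  21='acc' goto a→22
  22='acca' goto a→23
  23='accaa' goto ·  ←P6
  24='aa' goto ·  ←P7

Failure links (BFS by depth):
  n1('d'): parent n0 fail=0; on 'd' 0 → fail=0;  out ∅∪∅=∅
  n6('b'): parent n0 fail=0; on 'b' 0 → fail=0;  out {3}∪∅={3}
  n10('c'): parent n0 fail=0; on 'c' 0 → fail=0;  out ∅∪∅=∅
  n19('a'): parent n0 fail=0; on 'a' 0 → fail=0;  out ∅∪∅=∅
  n2('dd'): parent n1 fail=0; on 'd' 0 → fail=1;  out ∅∪∅=∅
  n4('da'): parent n1 fail=0; on 'a' 0 → fail=19;  out ∅∪∅=∅
  n7('bb'): parent n6 fail=0; on 'b' 0 → fail=6;  out ∅∪{3}={3}
  n11('cd'): parent n10 fail=0; on 'd' 0 → fail=1;  out ∅∪∅=∅
  n15('db'): parent n1 fail=0; on 'b' 0 → fail=6;  out ∅∪{3}={3}
  n20('ac'): parent n19 fail=0; on 'c' 0 → fail=10;  out ∅∪∅=∅
  n24('aa'): parent n19 fail=0; on 'a' 0 → fail=19;  out {7}∪∅={7}
  n3('ddb'): parent n2 fail=1; on 'b' 1 → fail=15;  out {0}∪{3}={0,3}
  n5('dab'): parent n4 fail=19; on 'b' 19→0 → fail=6;  out {1}∪{3}={1,3}
  n8('bbd'): parent n7 fail=6; on 'd' 6→0 → fail=1;  out ∅∪∅=∅
  n12('cdb'): parent n11 fail=1; on 'b' 1 → fail=15;  out ∅∪{3}={3}
  n16('dbb'): parent n15 fail=6; on 'b' 6 → fail=7;  out ∅∪{3}={3}
  n21('acc'): parent n20 fail=10; on 'c' 10→0 → fail=10;  out ∅∪∅=∅
  n9('bbdd'): parent n8 fail=1; on 'd' 1 → fail=2;  out {2}∪∅={2}
  n13('cdbc'): parent n12 fail=15; on 'c' 15→6→0 → fail=10;  out ∅∪∅=∅
  n17('dbbd'): parent n16 fail=7; on 'd' 7 → fail=8;  out ∅∪∅=∅
  n22('acca'): parent n21 fail=10; on 'a' 10→0 → fail=19;  out ∅∪∅=∅
  n14('cdbcc'): parent n13 fail=10; on 'c' 10→0 → fail=10;  out {4}∪∅={4}
  n18('dbbdd'): parent n17 fail=8; on 'd' 8 → fail=9;  out {5}∪{2}={2,5}
  n23('accaa'): parent n22 fail=19; on 'a' 19 → fail=24;  out {6}∪{7}={6,7}

Text stream:
i=0 'a': node 0→19
i=1 'c': node 19→20
i=2 'c': node 20→21
i=3 'a': node 21→22
i=4 'a': node 22→23  ** P6@[0:4],P7@[3:4]
i=5 'a': node 23→24 ·f  ** P7@[4:5]
i=6 'a': node 24→24 ·f  ** P7@[5:6]
i=7 'c': node 24→20 ·f
i=8 'c': node 20→21
i=9 'a': node 21→22
i=10 'a': node 22→23  ** P6@[6:10],P7@[9:10]
i=11 'a': node 23→24 ·f  ** P7@[10:11]
i=12 'b': node 24→6 ·f  ** P3@[12:12]
i=13 'c': node 6→10 ·f
i=14 'a': node 10→19 ·f
i=15 'c': node 19→20
i=16 'c': node 20→21
i=17 'a': node 21→22
i=18 'a': node 22→23  ** P6@[14:18],P7@[17:18]
i=19 'c': node 23→20 ·f
i=20 'd': node 20→11 ·f
i=21 'b': node 11→12  ** P3@[21:21]
i=22 'a': node 12→19 ·f
i=23 'a': node 19→24  ** P7@[22:23]
i=24 'd': node 24→1 ·f
i=25 'b': node 1→15  ** P3@[25:25]
i=26 'b': node 15→16  ** P3@[26:26]
i=27 'd': node 16→17
i=28 'd': node 17→18  ** P2@[25:28],P5@[24:28]
i=29 'd': node 18→2 ·f

Matches: [[4,6],[4,7],[5,7],[6,7],[10,6],[10,7],[11,7],[12,3],[18,6],[18,7],[21,3],[23,7],[25,3],[26,3],[28,2],[28,5]]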